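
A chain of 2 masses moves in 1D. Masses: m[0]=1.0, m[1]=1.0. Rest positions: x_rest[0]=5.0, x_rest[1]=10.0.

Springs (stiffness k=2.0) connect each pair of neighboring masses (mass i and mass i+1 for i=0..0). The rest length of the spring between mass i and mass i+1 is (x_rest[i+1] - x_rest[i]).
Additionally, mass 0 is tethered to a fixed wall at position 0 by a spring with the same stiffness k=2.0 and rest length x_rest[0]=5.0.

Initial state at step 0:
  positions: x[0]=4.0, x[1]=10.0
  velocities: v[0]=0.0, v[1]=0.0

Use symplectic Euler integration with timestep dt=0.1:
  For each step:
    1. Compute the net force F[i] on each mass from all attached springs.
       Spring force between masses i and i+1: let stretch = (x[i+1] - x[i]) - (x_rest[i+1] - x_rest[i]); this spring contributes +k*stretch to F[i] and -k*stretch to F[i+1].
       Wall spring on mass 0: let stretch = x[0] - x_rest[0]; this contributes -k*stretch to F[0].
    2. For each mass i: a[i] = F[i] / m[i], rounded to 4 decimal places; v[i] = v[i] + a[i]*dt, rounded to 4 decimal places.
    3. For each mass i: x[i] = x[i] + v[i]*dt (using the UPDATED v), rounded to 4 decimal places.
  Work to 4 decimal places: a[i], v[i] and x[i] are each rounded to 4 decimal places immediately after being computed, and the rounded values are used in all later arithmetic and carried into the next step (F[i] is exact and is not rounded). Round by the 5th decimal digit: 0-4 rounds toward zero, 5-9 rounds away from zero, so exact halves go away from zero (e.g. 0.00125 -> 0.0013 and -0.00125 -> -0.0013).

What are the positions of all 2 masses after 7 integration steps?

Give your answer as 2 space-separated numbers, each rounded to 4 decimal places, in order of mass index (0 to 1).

Answer: 4.8889 9.5782

Derivation:
Step 0: x=[4.0000 10.0000] v=[0.0000 0.0000]
Step 1: x=[4.0400 9.9800] v=[0.4000 -0.2000]
Step 2: x=[4.1180 9.9412] v=[0.7800 -0.3880]
Step 3: x=[4.2301 9.8859] v=[1.1210 -0.5526]
Step 4: x=[4.3707 9.8175] v=[1.4061 -0.6838]
Step 5: x=[4.5328 9.7402] v=[1.6213 -0.7732]
Step 6: x=[4.7084 9.6587] v=[1.7562 -0.8147]
Step 7: x=[4.8889 9.5782] v=[1.8046 -0.8048]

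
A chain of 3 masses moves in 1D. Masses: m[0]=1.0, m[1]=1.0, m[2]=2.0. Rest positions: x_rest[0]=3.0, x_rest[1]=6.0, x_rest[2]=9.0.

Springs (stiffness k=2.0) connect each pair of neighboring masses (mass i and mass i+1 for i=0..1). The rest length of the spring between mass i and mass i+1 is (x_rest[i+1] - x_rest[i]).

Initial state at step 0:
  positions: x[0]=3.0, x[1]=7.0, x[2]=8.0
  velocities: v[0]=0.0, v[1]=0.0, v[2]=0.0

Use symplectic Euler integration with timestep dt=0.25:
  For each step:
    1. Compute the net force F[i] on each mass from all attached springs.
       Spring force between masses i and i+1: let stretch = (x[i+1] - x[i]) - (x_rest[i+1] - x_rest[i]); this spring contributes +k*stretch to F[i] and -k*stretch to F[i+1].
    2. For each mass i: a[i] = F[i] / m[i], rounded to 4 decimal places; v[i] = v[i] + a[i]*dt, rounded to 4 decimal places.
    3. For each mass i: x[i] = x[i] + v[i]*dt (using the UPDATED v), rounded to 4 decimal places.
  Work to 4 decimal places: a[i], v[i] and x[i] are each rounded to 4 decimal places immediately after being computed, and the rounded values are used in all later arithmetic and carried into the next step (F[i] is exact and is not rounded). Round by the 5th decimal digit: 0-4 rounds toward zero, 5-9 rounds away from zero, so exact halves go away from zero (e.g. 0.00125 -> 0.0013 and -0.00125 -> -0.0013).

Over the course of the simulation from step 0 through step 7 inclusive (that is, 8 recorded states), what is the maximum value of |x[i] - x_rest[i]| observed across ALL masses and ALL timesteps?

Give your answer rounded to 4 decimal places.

Step 0: x=[3.0000 7.0000 8.0000] v=[0.0000 0.0000 0.0000]
Step 1: x=[3.1250 6.6250 8.1250] v=[0.5000 -1.5000 0.5000]
Step 2: x=[3.3125 6.0000 8.3438] v=[0.7500 -2.5000 0.8750]
Step 3: x=[3.4610 5.3320 8.6036] v=[0.5938 -2.6719 1.0391]
Step 4: x=[3.4683 4.8391 8.8464] v=[0.0293 -1.9716 0.9712]
Step 5: x=[3.2720 4.6758 9.0263] v=[-0.7853 -0.6534 0.7194]
Step 6: x=[2.8762 4.8808 9.1218] v=[-1.5834 0.8200 0.3818]
Step 7: x=[2.3559 5.3654 9.1397] v=[-2.0811 1.9382 0.0716]
Max displacement = 1.3242

Answer: 1.3242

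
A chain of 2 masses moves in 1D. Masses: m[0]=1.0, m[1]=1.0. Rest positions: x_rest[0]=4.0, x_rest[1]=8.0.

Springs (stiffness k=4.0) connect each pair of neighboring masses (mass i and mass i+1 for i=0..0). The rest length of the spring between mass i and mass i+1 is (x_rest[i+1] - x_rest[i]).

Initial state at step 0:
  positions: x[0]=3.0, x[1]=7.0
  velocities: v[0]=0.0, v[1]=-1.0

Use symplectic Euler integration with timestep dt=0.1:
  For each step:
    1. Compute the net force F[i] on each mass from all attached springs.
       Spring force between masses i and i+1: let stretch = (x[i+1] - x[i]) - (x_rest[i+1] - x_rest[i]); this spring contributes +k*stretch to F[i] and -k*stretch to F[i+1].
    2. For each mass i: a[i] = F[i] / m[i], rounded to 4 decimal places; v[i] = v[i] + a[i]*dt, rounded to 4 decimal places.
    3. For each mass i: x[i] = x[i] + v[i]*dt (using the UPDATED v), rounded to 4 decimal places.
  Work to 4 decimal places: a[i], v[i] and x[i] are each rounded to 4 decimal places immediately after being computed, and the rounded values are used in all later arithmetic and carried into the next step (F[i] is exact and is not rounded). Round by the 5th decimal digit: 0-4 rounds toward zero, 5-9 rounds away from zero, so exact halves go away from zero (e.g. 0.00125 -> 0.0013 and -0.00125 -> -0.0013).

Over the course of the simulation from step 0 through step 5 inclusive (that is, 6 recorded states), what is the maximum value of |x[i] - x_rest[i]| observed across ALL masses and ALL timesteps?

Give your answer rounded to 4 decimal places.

Answer: 1.4265

Derivation:
Step 0: x=[3.0000 7.0000] v=[0.0000 -1.0000]
Step 1: x=[3.0000 6.9000] v=[0.0000 -1.0000]
Step 2: x=[2.9960 6.8040] v=[-0.0400 -0.9600]
Step 3: x=[2.9843 6.7157] v=[-0.1168 -0.8832]
Step 4: x=[2.9619 6.6381] v=[-0.2242 -0.7758]
Step 5: x=[2.9265 6.5735] v=[-0.3537 -0.6463]
Max displacement = 1.4265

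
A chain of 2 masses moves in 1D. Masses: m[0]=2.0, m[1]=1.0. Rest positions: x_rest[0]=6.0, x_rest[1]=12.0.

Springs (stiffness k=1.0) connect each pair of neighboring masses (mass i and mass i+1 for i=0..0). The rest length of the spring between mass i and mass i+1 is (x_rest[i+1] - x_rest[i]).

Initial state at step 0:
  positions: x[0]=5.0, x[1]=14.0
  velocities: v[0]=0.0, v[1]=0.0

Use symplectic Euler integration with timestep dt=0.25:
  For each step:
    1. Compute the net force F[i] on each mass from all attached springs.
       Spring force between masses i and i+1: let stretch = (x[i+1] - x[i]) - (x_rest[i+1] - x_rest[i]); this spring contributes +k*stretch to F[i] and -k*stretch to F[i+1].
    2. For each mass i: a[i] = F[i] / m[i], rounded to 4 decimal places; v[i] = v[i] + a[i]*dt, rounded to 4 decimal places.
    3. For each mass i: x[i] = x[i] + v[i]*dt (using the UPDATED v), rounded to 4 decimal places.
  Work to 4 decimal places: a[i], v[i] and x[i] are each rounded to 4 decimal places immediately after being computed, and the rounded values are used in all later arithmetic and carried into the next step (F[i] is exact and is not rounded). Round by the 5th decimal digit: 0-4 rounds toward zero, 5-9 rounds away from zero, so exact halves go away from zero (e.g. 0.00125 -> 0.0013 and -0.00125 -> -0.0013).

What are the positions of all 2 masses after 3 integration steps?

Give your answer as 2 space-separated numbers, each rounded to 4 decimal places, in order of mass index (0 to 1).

Step 0: x=[5.0000 14.0000] v=[0.0000 0.0000]
Step 1: x=[5.0938 13.8125] v=[0.3750 -0.7500]
Step 2: x=[5.2725 13.4551] v=[0.7149 -1.4297]
Step 3: x=[5.5194 12.9613] v=[0.9877 -1.9754]

Answer: 5.5194 12.9613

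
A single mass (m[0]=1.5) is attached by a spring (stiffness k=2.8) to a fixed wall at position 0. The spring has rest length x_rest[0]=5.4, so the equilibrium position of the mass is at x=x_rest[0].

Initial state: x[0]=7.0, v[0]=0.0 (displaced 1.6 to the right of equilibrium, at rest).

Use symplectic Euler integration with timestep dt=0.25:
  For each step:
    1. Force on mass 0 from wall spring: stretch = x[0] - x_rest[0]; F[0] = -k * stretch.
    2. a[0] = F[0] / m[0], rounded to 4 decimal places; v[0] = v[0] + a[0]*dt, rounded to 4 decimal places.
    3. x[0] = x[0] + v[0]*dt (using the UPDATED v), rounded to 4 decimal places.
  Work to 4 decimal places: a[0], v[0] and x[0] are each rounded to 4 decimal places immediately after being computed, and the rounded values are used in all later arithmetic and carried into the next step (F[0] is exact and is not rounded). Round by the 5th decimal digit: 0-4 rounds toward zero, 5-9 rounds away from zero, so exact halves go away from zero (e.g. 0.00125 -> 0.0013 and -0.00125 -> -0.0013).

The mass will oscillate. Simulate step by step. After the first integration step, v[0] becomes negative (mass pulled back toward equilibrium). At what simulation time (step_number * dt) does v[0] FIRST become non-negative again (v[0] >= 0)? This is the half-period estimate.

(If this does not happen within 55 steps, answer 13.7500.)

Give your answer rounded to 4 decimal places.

Step 0: x=[7.0000] v=[0.0000]
Step 1: x=[6.8133] v=[-0.7467]
Step 2: x=[6.4617] v=[-1.4063]
Step 3: x=[5.9863] v=[-1.9018]
Step 4: x=[5.4425] v=[-2.1754]
Step 5: x=[4.8937] v=[-2.1952]
Step 6: x=[4.4040] v=[-1.9589]
Step 7: x=[4.0305] v=[-1.4941]
Step 8: x=[3.8168] v=[-0.8550]
Step 9: x=[3.7878] v=[-0.1162]
Step 10: x=[3.9469] v=[0.6362]
First v>=0 after going negative at step 10, time=2.5000

Answer: 2.5000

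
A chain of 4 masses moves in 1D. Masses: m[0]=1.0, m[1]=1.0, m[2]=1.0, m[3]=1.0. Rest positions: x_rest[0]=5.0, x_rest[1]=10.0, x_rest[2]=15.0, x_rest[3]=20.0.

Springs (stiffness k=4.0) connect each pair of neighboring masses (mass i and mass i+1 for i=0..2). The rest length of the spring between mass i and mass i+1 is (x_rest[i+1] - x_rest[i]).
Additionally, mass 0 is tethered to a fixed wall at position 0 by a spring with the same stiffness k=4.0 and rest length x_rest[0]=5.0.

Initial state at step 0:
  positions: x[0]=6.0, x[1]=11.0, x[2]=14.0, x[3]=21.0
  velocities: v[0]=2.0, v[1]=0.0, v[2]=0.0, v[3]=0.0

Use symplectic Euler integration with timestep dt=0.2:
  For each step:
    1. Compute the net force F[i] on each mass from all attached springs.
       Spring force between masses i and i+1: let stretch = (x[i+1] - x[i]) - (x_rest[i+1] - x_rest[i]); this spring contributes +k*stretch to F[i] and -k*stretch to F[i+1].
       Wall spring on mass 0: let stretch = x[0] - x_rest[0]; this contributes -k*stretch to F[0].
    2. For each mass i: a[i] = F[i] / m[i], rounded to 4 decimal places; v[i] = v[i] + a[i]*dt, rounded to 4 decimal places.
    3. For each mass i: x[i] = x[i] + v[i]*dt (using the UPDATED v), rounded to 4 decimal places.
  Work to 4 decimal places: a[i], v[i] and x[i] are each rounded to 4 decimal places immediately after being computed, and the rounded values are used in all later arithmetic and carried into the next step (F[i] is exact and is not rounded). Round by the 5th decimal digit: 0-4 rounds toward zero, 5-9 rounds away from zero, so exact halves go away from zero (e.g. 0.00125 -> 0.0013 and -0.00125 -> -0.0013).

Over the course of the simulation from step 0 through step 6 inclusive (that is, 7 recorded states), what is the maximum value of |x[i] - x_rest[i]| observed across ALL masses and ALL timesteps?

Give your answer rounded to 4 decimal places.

Answer: 1.8272

Derivation:
Step 0: x=[6.0000 11.0000 14.0000 21.0000] v=[2.0000 0.0000 0.0000 0.0000]
Step 1: x=[6.2400 10.6800 14.6400 20.6800] v=[1.2000 -1.6000 3.2000 -1.6000]
Step 2: x=[6.1920 10.2832 15.6128 20.1936] v=[-0.2400 -1.9840 4.8640 -2.4320]
Step 3: x=[5.8079 10.0845 16.4658 19.7743] v=[-1.9206 -0.9933 4.2650 -2.0966]
Step 4: x=[5.1788 10.2226 16.8272 19.6256] v=[-3.1456 0.6905 1.8068 -0.7434]
Step 5: x=[4.5281 10.6104 16.5796 19.8292] v=[-3.2536 1.9391 -1.2382 1.0179]
Step 6: x=[4.1261 10.9801 15.8968 20.3128] v=[-2.0102 1.8486 -3.4139 2.4182]
Max displacement = 1.8272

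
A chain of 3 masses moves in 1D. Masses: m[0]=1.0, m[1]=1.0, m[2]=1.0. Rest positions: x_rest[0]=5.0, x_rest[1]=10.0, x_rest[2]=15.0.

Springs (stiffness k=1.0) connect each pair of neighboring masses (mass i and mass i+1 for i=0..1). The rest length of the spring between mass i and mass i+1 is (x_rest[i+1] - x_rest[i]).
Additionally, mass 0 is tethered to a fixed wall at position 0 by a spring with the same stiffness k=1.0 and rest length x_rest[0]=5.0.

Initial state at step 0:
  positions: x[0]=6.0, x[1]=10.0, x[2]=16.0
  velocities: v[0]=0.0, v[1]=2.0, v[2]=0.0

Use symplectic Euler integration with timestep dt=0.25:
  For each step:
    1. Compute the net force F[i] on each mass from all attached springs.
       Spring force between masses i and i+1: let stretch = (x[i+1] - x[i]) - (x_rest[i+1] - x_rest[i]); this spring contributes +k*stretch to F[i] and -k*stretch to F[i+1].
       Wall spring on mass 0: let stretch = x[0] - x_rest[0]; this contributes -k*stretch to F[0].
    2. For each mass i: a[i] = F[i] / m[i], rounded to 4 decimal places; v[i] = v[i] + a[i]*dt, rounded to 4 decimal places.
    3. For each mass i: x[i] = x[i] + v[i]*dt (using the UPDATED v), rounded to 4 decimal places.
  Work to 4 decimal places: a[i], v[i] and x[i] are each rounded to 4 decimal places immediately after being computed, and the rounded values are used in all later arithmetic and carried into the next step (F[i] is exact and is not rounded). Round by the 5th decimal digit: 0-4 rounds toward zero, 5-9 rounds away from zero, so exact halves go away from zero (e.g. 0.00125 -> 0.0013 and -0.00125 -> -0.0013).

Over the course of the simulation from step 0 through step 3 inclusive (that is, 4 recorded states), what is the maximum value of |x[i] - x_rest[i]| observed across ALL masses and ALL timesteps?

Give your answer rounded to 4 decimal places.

Answer: 1.8807

Derivation:
Step 0: x=[6.0000 10.0000 16.0000] v=[0.0000 2.0000 0.0000]
Step 1: x=[5.8750 10.6250 15.9375] v=[-0.5000 2.5000 -0.2500]
Step 2: x=[5.6797 11.2852 15.8555] v=[-0.7813 2.6406 -0.3281]
Step 3: x=[5.4797 11.8807 15.8003] v=[-0.7999 2.3818 -0.2207]
Max displacement = 1.8807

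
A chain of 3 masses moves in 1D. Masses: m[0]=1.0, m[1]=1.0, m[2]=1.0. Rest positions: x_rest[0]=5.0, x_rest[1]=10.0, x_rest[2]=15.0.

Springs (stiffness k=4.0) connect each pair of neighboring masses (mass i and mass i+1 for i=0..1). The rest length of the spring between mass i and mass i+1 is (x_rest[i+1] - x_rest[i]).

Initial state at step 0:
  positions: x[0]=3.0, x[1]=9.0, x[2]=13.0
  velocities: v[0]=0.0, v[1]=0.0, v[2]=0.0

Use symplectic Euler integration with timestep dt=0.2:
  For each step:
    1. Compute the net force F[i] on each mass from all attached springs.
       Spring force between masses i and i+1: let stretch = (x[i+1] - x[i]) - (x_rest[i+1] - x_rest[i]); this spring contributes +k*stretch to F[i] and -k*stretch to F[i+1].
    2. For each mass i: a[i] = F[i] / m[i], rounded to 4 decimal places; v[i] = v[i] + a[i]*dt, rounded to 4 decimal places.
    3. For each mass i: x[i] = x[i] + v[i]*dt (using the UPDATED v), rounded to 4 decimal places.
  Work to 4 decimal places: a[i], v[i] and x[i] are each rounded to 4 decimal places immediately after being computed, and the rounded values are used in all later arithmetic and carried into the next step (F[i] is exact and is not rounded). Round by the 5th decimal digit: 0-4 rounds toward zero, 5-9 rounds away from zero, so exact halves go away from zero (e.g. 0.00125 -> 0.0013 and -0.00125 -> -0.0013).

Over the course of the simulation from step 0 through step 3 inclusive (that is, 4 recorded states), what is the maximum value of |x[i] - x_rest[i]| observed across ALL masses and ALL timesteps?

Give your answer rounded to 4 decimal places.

Step 0: x=[3.0000 9.0000 13.0000] v=[0.0000 0.0000 0.0000]
Step 1: x=[3.1600 8.6800 13.1600] v=[0.8000 -1.6000 0.8000]
Step 2: x=[3.4032 8.1936 13.4032] v=[1.2160 -2.4320 1.2160]
Step 3: x=[3.6129 7.7743 13.6129] v=[1.0483 -2.0966 1.0483]
Max displacement = 2.2257

Answer: 2.2257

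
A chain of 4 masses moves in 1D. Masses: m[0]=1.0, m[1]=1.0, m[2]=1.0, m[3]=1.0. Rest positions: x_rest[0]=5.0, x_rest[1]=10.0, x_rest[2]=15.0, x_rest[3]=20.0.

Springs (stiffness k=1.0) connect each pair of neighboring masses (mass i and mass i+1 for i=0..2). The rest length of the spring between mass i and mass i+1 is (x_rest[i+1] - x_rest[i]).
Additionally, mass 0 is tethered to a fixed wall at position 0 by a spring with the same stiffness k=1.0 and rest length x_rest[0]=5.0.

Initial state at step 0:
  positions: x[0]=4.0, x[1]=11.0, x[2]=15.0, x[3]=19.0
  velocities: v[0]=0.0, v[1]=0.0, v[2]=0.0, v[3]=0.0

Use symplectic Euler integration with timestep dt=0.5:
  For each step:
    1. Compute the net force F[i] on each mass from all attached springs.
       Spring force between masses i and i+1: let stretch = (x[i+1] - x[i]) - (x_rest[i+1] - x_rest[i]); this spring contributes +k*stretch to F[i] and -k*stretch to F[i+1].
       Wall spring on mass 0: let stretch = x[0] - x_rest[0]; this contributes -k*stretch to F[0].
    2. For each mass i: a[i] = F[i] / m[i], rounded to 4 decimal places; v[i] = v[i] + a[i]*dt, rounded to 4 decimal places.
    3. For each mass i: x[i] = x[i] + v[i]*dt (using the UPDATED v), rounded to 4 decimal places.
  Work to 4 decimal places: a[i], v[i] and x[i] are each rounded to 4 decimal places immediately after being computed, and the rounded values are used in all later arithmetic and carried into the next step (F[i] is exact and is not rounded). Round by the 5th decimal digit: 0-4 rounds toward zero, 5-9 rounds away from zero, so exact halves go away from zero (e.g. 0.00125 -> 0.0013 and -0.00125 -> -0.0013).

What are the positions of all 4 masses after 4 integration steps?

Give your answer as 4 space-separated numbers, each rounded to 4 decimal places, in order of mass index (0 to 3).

Answer: 5.6915 9.1446 14.2266 20.5040

Derivation:
Step 0: x=[4.0000 11.0000 15.0000 19.0000] v=[0.0000 0.0000 0.0000 0.0000]
Step 1: x=[4.7500 10.2500 15.0000 19.2500] v=[1.5000 -1.5000 0.0000 0.5000]
Step 2: x=[5.6875 9.3125 14.8750 19.6875] v=[1.8750 -1.8750 -0.2500 0.8750]
Step 3: x=[6.1094 8.8594 14.5625 20.1719] v=[0.8438 -0.9063 -0.6250 0.9688]
Step 4: x=[5.6915 9.1446 14.2266 20.5040] v=[-0.8359 0.5703 -0.6719 0.6641]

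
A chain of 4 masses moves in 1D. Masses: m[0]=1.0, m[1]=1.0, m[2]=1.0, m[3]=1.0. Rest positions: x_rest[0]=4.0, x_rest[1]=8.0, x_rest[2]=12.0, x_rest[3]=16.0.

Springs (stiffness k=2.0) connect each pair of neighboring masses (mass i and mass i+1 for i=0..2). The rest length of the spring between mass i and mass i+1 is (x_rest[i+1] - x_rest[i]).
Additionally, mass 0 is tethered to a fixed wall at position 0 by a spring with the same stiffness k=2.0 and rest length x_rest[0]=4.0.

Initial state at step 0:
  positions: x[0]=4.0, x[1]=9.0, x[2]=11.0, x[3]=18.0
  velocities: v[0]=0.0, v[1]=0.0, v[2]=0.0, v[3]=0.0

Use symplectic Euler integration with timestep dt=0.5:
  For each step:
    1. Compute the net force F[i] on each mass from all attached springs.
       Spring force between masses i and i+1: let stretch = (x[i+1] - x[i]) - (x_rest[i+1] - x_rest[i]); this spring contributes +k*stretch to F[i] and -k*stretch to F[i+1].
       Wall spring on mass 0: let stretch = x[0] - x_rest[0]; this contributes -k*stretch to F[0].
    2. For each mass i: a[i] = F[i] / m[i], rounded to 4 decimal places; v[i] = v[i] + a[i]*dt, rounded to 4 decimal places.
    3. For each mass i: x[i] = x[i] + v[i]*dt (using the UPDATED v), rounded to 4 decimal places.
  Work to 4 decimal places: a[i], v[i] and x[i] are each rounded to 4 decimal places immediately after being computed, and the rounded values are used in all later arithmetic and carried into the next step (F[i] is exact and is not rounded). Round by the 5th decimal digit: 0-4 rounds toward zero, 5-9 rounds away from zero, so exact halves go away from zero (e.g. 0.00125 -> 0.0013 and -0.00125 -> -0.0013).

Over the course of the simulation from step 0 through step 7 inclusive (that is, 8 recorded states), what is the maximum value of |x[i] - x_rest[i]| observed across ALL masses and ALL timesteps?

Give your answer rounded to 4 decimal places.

Step 0: x=[4.0000 9.0000 11.0000 18.0000] v=[0.0000 0.0000 0.0000 0.0000]
Step 1: x=[4.5000 7.5000 13.5000 16.5000] v=[1.0000 -3.0000 5.0000 -3.0000]
Step 2: x=[4.2500 7.5000 14.5000 15.5000] v=[-0.5000 0.0000 2.0000 -2.0000]
Step 3: x=[3.5000 9.3750 12.5000 16.0000] v=[-1.5000 3.7500 -4.0000 1.0000]
Step 4: x=[3.9375 9.8750 10.6875 16.7500] v=[0.8750 1.0000 -3.6250 1.5000]
Step 5: x=[5.3750 7.8125 11.5000 16.4688] v=[2.8750 -4.1250 1.6250 -0.5625]
Step 6: x=[5.3438 6.3750 12.9532 15.7032] v=[-0.0625 -2.8750 2.9063 -1.5313]
Step 7: x=[3.1563 7.7110 12.4923 15.5626] v=[-4.3751 2.6720 -0.9219 -0.2813]
Max displacement = 2.5000

Answer: 2.5000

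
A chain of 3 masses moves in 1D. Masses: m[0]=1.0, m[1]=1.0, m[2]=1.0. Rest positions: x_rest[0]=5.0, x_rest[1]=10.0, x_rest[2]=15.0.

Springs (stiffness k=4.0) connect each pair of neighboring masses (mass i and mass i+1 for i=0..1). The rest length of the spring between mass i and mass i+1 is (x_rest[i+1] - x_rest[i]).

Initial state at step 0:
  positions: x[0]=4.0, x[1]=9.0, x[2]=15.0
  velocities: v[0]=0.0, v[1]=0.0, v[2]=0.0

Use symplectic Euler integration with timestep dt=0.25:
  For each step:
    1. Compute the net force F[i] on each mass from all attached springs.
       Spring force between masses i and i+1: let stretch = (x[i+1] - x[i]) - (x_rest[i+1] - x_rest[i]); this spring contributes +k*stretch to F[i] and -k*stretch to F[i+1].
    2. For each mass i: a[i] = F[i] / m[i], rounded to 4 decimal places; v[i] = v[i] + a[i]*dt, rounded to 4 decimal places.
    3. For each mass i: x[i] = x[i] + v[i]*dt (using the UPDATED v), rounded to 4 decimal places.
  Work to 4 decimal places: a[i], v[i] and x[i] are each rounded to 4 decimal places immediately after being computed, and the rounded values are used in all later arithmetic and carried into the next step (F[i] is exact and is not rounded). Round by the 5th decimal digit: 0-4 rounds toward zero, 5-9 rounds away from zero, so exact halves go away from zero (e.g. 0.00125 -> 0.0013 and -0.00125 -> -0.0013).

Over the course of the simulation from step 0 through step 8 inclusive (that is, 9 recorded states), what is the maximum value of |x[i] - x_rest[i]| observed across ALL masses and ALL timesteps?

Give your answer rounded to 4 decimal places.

Answer: 1.1172

Derivation:
Step 0: x=[4.0000 9.0000 15.0000] v=[0.0000 0.0000 0.0000]
Step 1: x=[4.0000 9.2500 14.7500] v=[0.0000 1.0000 -1.0000]
Step 2: x=[4.0625 9.5625 14.3750] v=[0.2500 1.2500 -1.5000]
Step 3: x=[4.2500 9.7031 14.0469] v=[0.7500 0.5625 -1.3125]
Step 4: x=[4.5508 9.5664 13.8828] v=[1.2031 -0.5468 -0.6563]
Step 5: x=[4.8555 9.2549 13.8896] v=[1.2187 -1.2460 0.0273]
Step 6: x=[5.0100 9.0022 13.9878] v=[0.6181 -1.0107 0.3926]
Step 7: x=[4.9126 8.9979 14.0896] v=[-0.3897 -0.0173 0.4070]
Step 8: x=[4.5865 9.2452 14.1684] v=[-1.3044 0.9891 0.3153]
Max displacement = 1.1172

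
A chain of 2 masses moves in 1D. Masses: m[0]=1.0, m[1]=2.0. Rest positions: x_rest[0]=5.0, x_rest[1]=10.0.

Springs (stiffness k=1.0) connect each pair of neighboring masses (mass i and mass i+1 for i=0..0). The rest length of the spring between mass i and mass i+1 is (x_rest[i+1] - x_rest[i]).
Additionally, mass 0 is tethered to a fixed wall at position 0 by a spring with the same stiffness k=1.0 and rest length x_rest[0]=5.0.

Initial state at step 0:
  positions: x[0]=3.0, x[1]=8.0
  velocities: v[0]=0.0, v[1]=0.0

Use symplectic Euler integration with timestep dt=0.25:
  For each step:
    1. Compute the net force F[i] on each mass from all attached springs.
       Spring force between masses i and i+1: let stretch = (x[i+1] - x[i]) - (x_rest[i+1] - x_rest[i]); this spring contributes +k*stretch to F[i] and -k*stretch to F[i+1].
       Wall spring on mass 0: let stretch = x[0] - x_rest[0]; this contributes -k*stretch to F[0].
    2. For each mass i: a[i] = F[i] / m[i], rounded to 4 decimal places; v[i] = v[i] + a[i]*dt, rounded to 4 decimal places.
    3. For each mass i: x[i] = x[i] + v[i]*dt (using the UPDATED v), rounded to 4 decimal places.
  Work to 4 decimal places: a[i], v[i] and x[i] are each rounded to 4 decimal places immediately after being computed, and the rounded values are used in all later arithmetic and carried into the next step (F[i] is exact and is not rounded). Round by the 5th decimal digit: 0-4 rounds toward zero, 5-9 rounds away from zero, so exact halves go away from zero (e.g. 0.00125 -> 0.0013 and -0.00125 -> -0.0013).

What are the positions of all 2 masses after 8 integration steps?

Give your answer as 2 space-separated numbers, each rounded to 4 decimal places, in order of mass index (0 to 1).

Answer: 5.0914 8.5785

Derivation:
Step 0: x=[3.0000 8.0000] v=[0.0000 0.0000]
Step 1: x=[3.1250 8.0000] v=[0.5000 0.0000]
Step 2: x=[3.3594 8.0039] v=[0.9375 0.0156]
Step 3: x=[3.6741 8.0189] v=[1.2588 0.0601]
Step 4: x=[4.0307 8.0544] v=[1.4265 0.1420]
Step 5: x=[4.3869 8.1204] v=[1.4248 0.2641]
Step 6: x=[4.7023 8.2260] v=[1.2615 0.4224]
Step 7: x=[4.9440 8.3778] v=[0.9669 0.6070]
Step 8: x=[5.0914 8.5785] v=[0.5894 0.8028]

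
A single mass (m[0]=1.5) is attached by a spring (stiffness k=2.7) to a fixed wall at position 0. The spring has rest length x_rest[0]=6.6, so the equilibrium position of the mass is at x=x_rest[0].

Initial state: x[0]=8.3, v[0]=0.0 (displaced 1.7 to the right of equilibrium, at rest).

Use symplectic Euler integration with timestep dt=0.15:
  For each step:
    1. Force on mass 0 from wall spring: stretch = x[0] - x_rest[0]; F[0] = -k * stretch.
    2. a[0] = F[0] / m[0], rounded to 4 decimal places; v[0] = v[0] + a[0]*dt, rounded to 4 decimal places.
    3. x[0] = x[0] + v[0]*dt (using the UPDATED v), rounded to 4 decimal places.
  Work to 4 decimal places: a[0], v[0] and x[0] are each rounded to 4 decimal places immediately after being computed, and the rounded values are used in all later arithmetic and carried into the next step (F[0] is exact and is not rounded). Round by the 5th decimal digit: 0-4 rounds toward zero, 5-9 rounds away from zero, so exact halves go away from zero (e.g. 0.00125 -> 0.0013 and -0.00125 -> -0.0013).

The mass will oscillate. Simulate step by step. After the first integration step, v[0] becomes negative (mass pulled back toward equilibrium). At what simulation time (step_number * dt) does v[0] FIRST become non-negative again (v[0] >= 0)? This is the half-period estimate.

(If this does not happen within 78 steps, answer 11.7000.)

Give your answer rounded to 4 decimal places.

Step 0: x=[8.3000] v=[0.0000]
Step 1: x=[8.2312] v=[-0.4590]
Step 2: x=[8.0963] v=[-0.8994]
Step 3: x=[7.9008] v=[-1.3034]
Step 4: x=[7.6526] v=[-1.6546]
Step 5: x=[7.3618] v=[-1.9388]
Step 6: x=[7.0401] v=[-2.1445]
Step 7: x=[6.7006] v=[-2.2633]
Step 8: x=[6.3570] v=[-2.2905]
Step 9: x=[6.0233] v=[-2.2249]
Step 10: x=[5.7129] v=[-2.0692]
Step 11: x=[5.4384] v=[-1.8297]
Step 12: x=[5.2110] v=[-1.5161]
Step 13: x=[5.0398] v=[-1.1411]
Step 14: x=[4.9318] v=[-0.7198]
Step 15: x=[4.8914] v=[-0.2694]
Step 16: x=[4.9202] v=[0.1919]
First v>=0 after going negative at step 16, time=2.4000

Answer: 2.4000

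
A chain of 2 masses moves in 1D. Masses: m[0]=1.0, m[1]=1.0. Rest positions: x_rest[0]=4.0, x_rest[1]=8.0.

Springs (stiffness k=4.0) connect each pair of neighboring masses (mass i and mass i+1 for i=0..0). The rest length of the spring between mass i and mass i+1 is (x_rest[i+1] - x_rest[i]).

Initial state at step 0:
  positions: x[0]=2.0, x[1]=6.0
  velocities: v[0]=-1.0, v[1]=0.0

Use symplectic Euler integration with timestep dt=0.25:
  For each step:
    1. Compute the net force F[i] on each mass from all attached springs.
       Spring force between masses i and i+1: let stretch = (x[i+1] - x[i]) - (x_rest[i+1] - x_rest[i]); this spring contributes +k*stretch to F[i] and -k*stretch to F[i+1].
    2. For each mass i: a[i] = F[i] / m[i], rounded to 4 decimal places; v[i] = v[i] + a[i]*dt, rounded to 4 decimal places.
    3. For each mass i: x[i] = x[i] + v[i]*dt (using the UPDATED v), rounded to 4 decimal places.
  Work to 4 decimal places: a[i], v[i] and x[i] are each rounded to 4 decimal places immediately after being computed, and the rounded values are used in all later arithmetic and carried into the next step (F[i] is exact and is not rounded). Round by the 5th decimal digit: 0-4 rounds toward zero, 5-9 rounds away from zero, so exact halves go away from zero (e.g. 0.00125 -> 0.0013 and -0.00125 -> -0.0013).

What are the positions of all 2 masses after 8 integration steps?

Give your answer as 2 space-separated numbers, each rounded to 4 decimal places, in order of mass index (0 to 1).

Answer: 1.0909 4.9093

Derivation:
Step 0: x=[2.0000 6.0000] v=[-1.0000 0.0000]
Step 1: x=[1.7500 6.0000] v=[-1.0000 0.0000]
Step 2: x=[1.5625 5.9375] v=[-0.7500 -0.2500]
Step 3: x=[1.4688 5.7813] v=[-0.3750 -0.6250]
Step 4: x=[1.4532 5.5469] v=[-0.0625 -0.9375]
Step 5: x=[1.4610 5.2891] v=[0.0312 -1.0312]
Step 6: x=[1.4258 5.0743] v=[-0.1407 -0.8593]
Step 7: x=[1.3028 4.9474] v=[-0.4922 -0.5078]
Step 8: x=[1.0909 4.9093] v=[-0.8476 -0.1524]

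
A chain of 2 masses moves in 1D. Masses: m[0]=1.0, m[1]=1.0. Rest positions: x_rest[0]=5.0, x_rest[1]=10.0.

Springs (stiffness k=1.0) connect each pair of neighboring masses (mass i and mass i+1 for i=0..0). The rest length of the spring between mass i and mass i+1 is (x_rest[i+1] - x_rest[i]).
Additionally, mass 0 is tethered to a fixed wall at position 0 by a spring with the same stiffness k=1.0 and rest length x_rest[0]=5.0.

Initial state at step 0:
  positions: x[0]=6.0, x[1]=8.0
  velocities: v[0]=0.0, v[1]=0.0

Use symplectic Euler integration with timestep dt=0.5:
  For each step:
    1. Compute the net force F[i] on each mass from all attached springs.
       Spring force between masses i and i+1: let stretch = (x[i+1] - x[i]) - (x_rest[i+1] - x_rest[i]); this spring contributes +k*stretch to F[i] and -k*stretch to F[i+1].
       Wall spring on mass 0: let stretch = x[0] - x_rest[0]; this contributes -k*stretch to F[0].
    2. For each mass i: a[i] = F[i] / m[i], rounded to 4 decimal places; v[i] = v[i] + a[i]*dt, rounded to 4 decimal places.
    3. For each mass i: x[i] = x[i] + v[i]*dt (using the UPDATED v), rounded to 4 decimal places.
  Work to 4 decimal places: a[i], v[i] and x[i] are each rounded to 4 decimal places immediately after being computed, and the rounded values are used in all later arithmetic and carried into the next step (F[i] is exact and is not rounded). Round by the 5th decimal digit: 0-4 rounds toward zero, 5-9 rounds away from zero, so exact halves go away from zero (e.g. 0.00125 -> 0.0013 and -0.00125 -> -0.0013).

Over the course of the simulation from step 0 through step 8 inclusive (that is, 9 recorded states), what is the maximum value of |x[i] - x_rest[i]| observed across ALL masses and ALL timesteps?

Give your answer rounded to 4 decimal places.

Answer: 2.1974

Derivation:
Step 0: x=[6.0000 8.0000] v=[0.0000 0.0000]
Step 1: x=[5.0000 8.7500] v=[-2.0000 1.5000]
Step 2: x=[3.6875 9.8125] v=[-2.6250 2.1250]
Step 3: x=[2.9844 10.5938] v=[-1.4063 1.5625]
Step 4: x=[3.4375 10.7227] v=[0.9062 0.2578]
Step 5: x=[4.8526 10.2803] v=[2.8301 -0.8848]
Step 6: x=[6.4115 9.7310] v=[3.1177 -1.0987]
Step 7: x=[7.1974 9.6018] v=[1.5717 -0.2585]
Step 8: x=[6.7850 10.1215] v=[-0.8248 1.0393]
Max displacement = 2.1974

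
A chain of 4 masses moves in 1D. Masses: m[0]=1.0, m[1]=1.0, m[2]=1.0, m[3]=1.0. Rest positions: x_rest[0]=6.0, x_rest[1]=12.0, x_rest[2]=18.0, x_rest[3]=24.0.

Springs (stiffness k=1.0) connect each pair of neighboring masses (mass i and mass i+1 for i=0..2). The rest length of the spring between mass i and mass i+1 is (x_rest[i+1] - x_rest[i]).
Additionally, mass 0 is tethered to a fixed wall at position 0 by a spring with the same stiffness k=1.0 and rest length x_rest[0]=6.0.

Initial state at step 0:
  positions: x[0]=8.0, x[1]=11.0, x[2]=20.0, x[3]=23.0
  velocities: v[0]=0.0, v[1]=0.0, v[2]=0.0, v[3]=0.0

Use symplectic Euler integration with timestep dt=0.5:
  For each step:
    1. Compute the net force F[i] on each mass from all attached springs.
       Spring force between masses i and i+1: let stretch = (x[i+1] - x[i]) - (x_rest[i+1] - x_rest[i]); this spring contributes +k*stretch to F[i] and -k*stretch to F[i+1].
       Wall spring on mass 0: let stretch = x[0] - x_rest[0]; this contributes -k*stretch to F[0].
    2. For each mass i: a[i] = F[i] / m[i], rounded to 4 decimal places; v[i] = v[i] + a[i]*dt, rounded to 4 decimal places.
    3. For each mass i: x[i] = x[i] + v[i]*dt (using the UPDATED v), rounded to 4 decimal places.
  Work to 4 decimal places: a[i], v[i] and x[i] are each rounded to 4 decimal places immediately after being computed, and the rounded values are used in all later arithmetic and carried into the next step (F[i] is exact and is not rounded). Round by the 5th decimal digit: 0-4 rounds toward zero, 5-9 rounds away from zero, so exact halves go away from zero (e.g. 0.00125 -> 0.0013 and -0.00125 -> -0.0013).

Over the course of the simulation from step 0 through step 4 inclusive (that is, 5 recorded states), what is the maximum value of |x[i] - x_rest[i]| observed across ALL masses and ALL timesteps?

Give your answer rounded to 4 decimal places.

Answer: 2.1094

Derivation:
Step 0: x=[8.0000 11.0000 20.0000 23.0000] v=[0.0000 0.0000 0.0000 0.0000]
Step 1: x=[6.7500 12.5000 18.5000 23.7500] v=[-2.5000 3.0000 -3.0000 1.5000]
Step 2: x=[5.2500 14.0625 16.8125 24.6875] v=[-3.0000 3.1250 -3.3750 1.8750]
Step 3: x=[4.6406 14.1094 16.4063 25.1563] v=[-1.2188 0.0938 -0.8125 0.9375]
Step 4: x=[5.2383 12.3633 17.6134 24.9376] v=[1.1953 -3.4922 2.4141 -0.4375]
Max displacement = 2.1094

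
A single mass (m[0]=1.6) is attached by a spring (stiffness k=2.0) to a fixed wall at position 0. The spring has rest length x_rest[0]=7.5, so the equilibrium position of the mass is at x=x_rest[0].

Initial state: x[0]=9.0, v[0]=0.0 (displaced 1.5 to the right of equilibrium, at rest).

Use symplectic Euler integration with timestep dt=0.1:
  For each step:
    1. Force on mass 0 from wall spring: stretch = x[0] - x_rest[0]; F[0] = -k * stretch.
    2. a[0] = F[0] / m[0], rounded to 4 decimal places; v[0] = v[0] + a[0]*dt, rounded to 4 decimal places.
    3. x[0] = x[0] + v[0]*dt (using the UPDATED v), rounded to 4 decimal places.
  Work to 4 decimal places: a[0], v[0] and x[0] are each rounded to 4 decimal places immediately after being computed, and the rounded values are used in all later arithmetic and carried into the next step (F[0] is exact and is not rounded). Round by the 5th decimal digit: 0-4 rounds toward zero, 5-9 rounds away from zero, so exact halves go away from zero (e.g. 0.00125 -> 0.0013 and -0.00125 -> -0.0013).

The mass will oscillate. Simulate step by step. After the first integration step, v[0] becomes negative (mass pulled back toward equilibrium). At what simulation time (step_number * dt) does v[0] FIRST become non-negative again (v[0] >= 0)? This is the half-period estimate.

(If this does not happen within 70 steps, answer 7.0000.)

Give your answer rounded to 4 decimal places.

Step 0: x=[9.0000] v=[0.0000]
Step 1: x=[8.9813] v=[-0.1875]
Step 2: x=[8.9440] v=[-0.3727]
Step 3: x=[8.8887] v=[-0.5532]
Step 4: x=[8.8160] v=[-0.7268]
Step 5: x=[8.7269] v=[-0.8913]
Step 6: x=[8.6224] v=[-1.0447]
Step 7: x=[8.5039] v=[-1.1850]
Step 8: x=[8.3729] v=[-1.3105]
Step 9: x=[8.2309] v=[-1.4196]
Step 10: x=[8.0798] v=[-1.5110]
Step 11: x=[7.9215] v=[-1.5835]
Step 12: x=[7.7579] v=[-1.6362]
Step 13: x=[7.5911] v=[-1.6684]
Step 14: x=[7.4231] v=[-1.6798]
Step 15: x=[7.2561] v=[-1.6702]
Step 16: x=[7.0921] v=[-1.6397]
Step 17: x=[6.9332] v=[-1.5887]
Step 18: x=[6.7814] v=[-1.5179]
Step 19: x=[6.6386] v=[-1.4281]
Step 20: x=[6.5066] v=[-1.3204]
Step 21: x=[6.3870] v=[-1.1962]
Step 22: x=[6.2813] v=[-1.0571]
Step 23: x=[6.1908] v=[-0.9048]
Step 24: x=[6.1167] v=[-0.7412]
Step 25: x=[6.0599] v=[-0.5683]
Step 26: x=[6.0211] v=[-0.3883]
Step 27: x=[6.0008] v=[-0.2034]
Step 28: x=[5.9992] v=[-0.0160]
Step 29: x=[6.0164] v=[0.1716]
First v>=0 after going negative at step 29, time=2.9000

Answer: 2.9000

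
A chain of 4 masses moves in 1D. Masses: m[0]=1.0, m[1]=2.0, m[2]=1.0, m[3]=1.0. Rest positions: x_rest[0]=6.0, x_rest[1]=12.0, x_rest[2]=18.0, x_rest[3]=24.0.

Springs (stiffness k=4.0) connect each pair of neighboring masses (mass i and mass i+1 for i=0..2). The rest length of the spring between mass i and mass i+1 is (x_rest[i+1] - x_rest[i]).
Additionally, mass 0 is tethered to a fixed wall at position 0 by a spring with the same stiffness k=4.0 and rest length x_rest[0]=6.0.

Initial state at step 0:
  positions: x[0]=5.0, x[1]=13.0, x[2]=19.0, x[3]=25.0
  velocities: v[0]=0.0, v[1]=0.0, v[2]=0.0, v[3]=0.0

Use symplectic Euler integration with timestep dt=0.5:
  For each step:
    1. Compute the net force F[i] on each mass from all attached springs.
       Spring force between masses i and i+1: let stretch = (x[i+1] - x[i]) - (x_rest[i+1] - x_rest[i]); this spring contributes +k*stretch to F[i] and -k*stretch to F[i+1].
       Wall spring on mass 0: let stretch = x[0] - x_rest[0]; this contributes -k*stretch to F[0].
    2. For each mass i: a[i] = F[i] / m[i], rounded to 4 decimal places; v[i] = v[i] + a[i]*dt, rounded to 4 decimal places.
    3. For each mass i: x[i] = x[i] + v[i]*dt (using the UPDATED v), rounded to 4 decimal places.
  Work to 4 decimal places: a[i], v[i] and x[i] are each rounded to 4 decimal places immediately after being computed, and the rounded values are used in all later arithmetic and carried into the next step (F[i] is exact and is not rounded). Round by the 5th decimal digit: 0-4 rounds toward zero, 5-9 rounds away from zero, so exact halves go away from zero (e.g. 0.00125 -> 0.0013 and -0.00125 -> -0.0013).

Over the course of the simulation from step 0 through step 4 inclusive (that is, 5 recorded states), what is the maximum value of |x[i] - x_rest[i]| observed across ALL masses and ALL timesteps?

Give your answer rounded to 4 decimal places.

Answer: 2.0000

Derivation:
Step 0: x=[5.0000 13.0000 19.0000 25.0000] v=[0.0000 0.0000 0.0000 0.0000]
Step 1: x=[8.0000 12.0000 19.0000 25.0000] v=[6.0000 -2.0000 0.0000 0.0000]
Step 2: x=[7.0000 12.5000 18.0000 25.0000] v=[-2.0000 1.0000 -2.0000 0.0000]
Step 3: x=[4.5000 13.0000 18.5000 24.0000] v=[-5.0000 1.0000 1.0000 -2.0000]
Step 4: x=[6.0000 12.0000 19.0000 23.5000] v=[3.0000 -2.0000 1.0000 -1.0000]
Max displacement = 2.0000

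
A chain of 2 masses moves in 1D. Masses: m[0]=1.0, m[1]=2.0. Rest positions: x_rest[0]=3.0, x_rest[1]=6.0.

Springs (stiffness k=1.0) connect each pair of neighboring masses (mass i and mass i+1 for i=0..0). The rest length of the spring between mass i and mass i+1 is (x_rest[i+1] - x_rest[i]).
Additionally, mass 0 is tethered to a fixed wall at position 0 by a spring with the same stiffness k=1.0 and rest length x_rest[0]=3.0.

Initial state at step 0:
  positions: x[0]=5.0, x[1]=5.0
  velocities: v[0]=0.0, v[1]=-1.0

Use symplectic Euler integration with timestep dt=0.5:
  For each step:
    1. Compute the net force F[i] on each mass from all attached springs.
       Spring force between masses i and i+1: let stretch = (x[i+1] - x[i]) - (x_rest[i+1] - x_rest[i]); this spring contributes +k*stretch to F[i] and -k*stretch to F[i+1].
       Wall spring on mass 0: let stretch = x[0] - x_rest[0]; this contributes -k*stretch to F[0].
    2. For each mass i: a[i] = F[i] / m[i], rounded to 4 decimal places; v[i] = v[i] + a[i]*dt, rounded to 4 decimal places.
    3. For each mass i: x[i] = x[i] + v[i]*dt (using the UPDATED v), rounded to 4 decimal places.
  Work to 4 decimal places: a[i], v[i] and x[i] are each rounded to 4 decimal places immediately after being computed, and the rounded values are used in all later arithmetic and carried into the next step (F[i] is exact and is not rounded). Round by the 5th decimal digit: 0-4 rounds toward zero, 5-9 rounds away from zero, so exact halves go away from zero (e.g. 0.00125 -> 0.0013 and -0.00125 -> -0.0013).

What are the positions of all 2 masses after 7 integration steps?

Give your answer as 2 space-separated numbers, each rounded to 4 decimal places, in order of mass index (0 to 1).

Step 0: x=[5.0000 5.0000] v=[0.0000 -1.0000]
Step 1: x=[3.7500 4.8750] v=[-2.5000 -0.2500]
Step 2: x=[1.8438 4.9844] v=[-3.8125 0.2188]
Step 3: x=[0.2618 5.0763] v=[-3.1641 0.1837]
Step 4: x=[-0.1821 4.9413] v=[-0.8878 -0.2700]
Step 5: x=[0.7004 4.5409] v=[1.7650 -0.8009]
Step 6: x=[2.3680 4.0354] v=[3.3351 -1.0111]
Step 7: x=[3.8604 3.6964] v=[2.9848 -0.6780]

Answer: 3.8604 3.6964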